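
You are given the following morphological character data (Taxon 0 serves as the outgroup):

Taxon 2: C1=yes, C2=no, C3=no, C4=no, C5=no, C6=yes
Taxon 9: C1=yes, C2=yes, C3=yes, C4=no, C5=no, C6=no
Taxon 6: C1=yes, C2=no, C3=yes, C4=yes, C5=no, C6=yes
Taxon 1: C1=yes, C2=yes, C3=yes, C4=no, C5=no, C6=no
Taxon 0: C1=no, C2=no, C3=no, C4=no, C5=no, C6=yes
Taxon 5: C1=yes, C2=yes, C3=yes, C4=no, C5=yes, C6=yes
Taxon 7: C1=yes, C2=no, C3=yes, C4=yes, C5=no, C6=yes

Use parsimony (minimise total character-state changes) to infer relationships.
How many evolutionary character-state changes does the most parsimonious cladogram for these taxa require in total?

Character polarity is set by the outgroup: the derived state is whichever differs from the outgroup's state, so for C6 the derived state is 'no', and for the remaining characters it is 'yes'.
C1 (derived state 'yes') is shared by all ingroup taxa — unites the whole ingroup.
C2: derived state 'yes' in Taxon 1, Taxon 5, and Taxon 9 only — synapomorphy for {Taxon 1, Taxon 5, Taxon 9}.
Only Taxon 1, Taxon 5, Taxon 6, Taxon 7, and Taxon 9 show the derived state 'yes' for C3, supporting them as a clade.
C4 (derived state 'yes') is shared by Taxon 6 and Taxon 7 — a synapomorphy uniting that clade.
C5 (derived state 'yes') is unique to Taxon 5 (autapomorphy; uninformative for grouping).
Only Taxon 1 and Taxon 9 show the derived state 'no' for C6, supporting them as a clade.
Most parsimonious ingroup topology: (((Taxon 5,(Taxon 1,Taxon 9)),(Taxon 6,Taxon 7)),Taxon 2).
Changes per character on this tree: C1: 1; C2: 1; C3: 1; C4: 1; C5: 1; C6: 1.
Total = 6.

6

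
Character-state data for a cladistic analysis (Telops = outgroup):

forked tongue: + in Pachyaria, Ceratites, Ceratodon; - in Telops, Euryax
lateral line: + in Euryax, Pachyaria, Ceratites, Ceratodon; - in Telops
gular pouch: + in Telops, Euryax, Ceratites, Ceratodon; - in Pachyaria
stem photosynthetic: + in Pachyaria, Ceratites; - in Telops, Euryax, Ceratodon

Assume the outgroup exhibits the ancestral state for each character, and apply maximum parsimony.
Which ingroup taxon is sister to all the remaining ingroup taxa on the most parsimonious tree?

Character polarity is set by the outgroup: the derived state is whichever differs from the outgroup's state, so for gular pouch the derived state is '-', and for the remaining characters it is '+'.
Only Ceratites, Ceratodon, and Pachyaria show the derived state '+' for forked tongue, supporting them as a clade.
lateral line (derived state '+') is shared by all ingroup taxa — unites the whole ingroup.
gular pouch: derived state '-' in Pachyaria only — an autapomorphy, so it tells us nothing about relationships among taxa.
stem photosynthetic (derived state '+') is shared by Ceratites and Pachyaria — a synapomorphy uniting that clade.
Most parsimonious ingroup topology: (Euryax,((Pachyaria,Ceratites),Ceratodon)).
Euryax is sister to the clade containing all other ingroup taxa, so it is the earliest-diverging (most basal) ingroup lineage.

Euryax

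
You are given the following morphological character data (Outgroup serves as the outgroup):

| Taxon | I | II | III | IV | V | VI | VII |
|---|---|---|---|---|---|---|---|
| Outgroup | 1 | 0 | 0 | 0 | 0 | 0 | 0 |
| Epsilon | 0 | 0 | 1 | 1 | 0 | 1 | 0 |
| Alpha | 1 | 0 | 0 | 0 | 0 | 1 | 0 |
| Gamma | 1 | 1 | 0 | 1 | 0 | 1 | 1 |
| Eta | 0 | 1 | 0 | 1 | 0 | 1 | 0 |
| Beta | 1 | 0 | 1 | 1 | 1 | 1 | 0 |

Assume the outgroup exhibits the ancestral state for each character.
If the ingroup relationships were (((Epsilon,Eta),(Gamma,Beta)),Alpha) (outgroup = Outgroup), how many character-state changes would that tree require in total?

9

Map each character onto (((Epsilon,Eta),(Gamma,Beta)),Alpha) (rooted by Outgroup) and count the minimum state changes it requires (Fitch parsimony):
I: 1; II: 2; III: 2; IV: 1; V: 1; VI: 1; VII: 1.
Total tree length = 9.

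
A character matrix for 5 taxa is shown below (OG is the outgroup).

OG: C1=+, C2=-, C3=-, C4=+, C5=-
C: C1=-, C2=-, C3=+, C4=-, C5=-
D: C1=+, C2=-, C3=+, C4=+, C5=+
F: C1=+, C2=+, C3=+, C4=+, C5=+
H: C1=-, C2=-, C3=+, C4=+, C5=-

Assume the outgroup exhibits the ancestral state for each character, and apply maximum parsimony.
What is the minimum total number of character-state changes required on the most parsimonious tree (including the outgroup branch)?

5

Character polarity is set by the outgroup: the derived state is whichever differs from the outgroup's state, so for C1, C4 the derived state is '-', and for the remaining characters it is '+'.
Only C and H show the derived state '-' for C1, supporting them as a clade.
C2: derived state '+' in F only — an autapomorphy, so it tells us nothing about relationships among taxa.
C3 (derived state '+') is shared by all ingroup taxa — unites the whole ingroup.
C4: derived state '-' in C only — an autapomorphy, so it tells us nothing about relationships among taxa.
C5: derived state '+' in D and F only — synapomorphy for {D, F}.
Most parsimonious ingroup topology: ((C,H),(D,F)).
Changes per character on this tree: C1: 1; C2: 1; C3: 1; C4: 1; C5: 1.
Total = 5.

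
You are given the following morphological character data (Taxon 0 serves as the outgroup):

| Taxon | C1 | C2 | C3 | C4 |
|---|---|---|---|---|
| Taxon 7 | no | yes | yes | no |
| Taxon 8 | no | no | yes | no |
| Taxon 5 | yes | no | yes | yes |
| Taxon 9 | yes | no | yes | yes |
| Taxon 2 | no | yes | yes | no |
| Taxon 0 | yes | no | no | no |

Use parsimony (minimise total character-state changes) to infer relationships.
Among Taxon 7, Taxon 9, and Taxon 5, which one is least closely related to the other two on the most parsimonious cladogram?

Character polarity is set by the outgroup: the derived state is whichever differs from the outgroup's state, so for C1 the derived state is 'no', and for the remaining characters it is 'yes'.
Only Taxon 2, Taxon 7, and Taxon 8 show the derived state 'no' for C1, supporting them as a clade.
Only Taxon 2 and Taxon 7 show the derived state 'yes' for C2, supporting them as a clade.
All ingroup taxa share the derived state 'yes' for C3; it defines the ingroup but does not resolve relationships within it.
C4 (derived state 'yes') is shared by Taxon 5 and Taxon 9 — a synapomorphy uniting that clade.
Most parsimonious ingroup topology: (((Taxon 7,Taxon 2),Taxon 8),(Taxon 9,Taxon 5)).
Taxon 9 and Taxon 5 share a more recent common ancestor with each other than either does with Taxon 7, so Taxon 7 is the least closely related of the three.

Taxon 7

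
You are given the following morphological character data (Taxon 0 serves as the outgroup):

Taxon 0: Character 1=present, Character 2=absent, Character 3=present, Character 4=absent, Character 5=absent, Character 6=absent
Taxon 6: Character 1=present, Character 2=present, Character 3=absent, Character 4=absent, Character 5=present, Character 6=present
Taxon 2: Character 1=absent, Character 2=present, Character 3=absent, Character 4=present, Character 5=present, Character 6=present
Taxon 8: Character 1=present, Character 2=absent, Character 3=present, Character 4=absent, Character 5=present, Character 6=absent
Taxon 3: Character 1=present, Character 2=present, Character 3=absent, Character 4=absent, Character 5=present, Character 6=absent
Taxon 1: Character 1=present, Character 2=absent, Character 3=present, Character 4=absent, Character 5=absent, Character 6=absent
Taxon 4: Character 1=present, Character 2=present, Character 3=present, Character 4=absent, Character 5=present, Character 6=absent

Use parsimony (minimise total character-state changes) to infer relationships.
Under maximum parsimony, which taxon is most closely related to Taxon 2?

Taxon 6

Character polarity is set by the outgroup: the derived state is whichever differs from the outgroup's state, so for Character 1, Character 3 the derived state is 'absent', and for the remaining characters it is 'present'.
Character 1 (derived state 'absent') is unique to Taxon 2 (autapomorphy; uninformative for grouping).
Only Taxon 2, Taxon 3, Taxon 4, and Taxon 6 show the derived state 'present' for Character 2, supporting them as a clade.
Character 3: derived state 'absent' in Taxon 2, Taxon 3, and Taxon 6 only — synapomorphy for {Taxon 2, Taxon 3, Taxon 6}.
Character 4 (derived state 'present') is unique to Taxon 2 (autapomorphy; uninformative for grouping).
Only Taxon 2, Taxon 3, Taxon 4, Taxon 6, and Taxon 8 show the derived state 'present' for Character 5, supporting them as a clade.
Character 6 (derived state 'present') is shared by Taxon 2 and Taxon 6 — a synapomorphy uniting that clade.
Most parsimonious ingroup topology: (((((Taxon 6,Taxon 2),Taxon 3),Taxon 4),Taxon 8),Taxon 1).
Taxon 2 and Taxon 6 form a cherry on this tree, so they are sister taxa.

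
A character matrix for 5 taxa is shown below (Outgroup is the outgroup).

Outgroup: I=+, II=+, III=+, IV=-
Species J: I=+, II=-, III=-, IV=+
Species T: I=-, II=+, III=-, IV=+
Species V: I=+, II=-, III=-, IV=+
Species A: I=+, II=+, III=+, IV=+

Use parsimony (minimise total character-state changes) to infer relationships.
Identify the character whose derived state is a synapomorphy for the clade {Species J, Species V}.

Character polarity is set by the outgroup: the derived state is whichever differs from the outgroup's state, so for I, II, III the derived state is '-', and for the remaining characters it is '+'.
I: derived state '-' in Species T only — an autapomorphy, so it tells us nothing about relationships among taxa.
Only Species J and Species V show the derived state '-' for II, supporting them as a clade.
Only Species J, Species T, and Species V show the derived state '-' for III, supporting them as a clade.
All ingroup taxa share the derived state '+' for IV; it defines the ingroup but does not resolve relationships within it.
Most parsimonious ingroup topology: (((Species J,Species V),Species T),Species A).
The clade {Species J, Species V} is supported by II: its derived state '-' occurs in exactly those taxa and in no other taxon (including the outgroup).

II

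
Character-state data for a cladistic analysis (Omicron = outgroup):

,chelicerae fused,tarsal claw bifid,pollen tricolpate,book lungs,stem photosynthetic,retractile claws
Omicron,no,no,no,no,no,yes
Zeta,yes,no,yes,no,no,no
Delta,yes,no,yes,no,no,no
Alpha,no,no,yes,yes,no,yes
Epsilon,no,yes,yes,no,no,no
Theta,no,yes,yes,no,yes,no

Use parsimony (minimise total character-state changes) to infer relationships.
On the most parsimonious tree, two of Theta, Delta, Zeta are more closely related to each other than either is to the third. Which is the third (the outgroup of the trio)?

Theta

Character polarity is set by the outgroup: the derived state is whichever differs from the outgroup's state, so for retractile claws the derived state is 'no', and for the remaining characters it is 'yes'.
Only Delta and Zeta show the derived state 'yes' for chelicerae fused, supporting them as a clade.
tarsal claw bifid: derived state 'yes' in Epsilon and Theta only — synapomorphy for {Epsilon, Theta}.
All ingroup taxa share the derived state 'yes' for pollen tricolpate; it defines the ingroup but does not resolve relationships within it.
book lungs (derived state 'yes') is unique to Alpha (autapomorphy; uninformative for grouping).
stem photosynthetic: derived state 'yes' in Theta only — an autapomorphy, so it tells us nothing about relationships among taxa.
retractile claws (derived state 'no') is shared by Delta, Epsilon, Theta, and Zeta — a synapomorphy uniting that clade.
Most parsimonious ingroup topology: (((Zeta,Delta),(Epsilon,Theta)),Alpha).
Zeta and Delta share a more recent common ancestor with each other than either does with Theta, so Theta is the least closely related of the three.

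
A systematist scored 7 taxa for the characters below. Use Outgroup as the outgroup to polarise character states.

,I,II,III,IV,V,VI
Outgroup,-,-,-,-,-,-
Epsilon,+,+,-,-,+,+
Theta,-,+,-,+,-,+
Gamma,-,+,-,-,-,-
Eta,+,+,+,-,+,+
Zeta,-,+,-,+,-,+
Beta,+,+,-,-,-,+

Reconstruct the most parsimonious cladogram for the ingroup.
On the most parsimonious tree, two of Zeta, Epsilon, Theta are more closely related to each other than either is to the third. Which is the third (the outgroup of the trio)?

Epsilon

The outgroup has state '-' for every character, so '+' is the derived state throughout.
I (derived state '+') is shared by Beta, Epsilon, and Eta — a synapomorphy uniting that clade.
All ingroup taxa share the derived state '+' for II; it defines the ingroup but does not resolve relationships within it.
III: derived state '+' in Eta only — an autapomorphy, so it tells us nothing about relationships among taxa.
IV: derived state '+' in Theta and Zeta only — synapomorphy for {Theta, Zeta}.
V (derived state '+') is shared by Epsilon and Eta — a synapomorphy uniting that clade.
Only Beta, Epsilon, Eta, Theta, and Zeta show the derived state '+' for VI, supporting them as a clade.
Most parsimonious ingroup topology: ((((Epsilon,Eta),Beta),(Theta,Zeta)),Gamma).
Theta and Zeta share a more recent common ancestor with each other than either does with Epsilon, so Epsilon is the least closely related of the three.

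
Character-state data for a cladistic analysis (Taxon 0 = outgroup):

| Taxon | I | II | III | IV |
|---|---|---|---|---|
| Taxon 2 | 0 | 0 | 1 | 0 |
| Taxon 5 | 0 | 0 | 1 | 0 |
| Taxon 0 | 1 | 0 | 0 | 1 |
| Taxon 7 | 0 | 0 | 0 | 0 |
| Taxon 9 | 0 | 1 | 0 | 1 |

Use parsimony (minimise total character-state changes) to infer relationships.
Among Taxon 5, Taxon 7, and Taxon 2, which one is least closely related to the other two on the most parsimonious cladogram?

Character polarity is set by the outgroup: the derived state is whichever differs from the outgroup's state, so for I, IV the derived state is '0', and for the remaining characters it is '1'.
I (derived state '0') is shared by all ingroup taxa — unites the whole ingroup.
II (derived state '1') is unique to Taxon 9 (autapomorphy; uninformative for grouping).
Only Taxon 2 and Taxon 5 show the derived state '1' for III, supporting them as a clade.
IV (derived state '0') is shared by Taxon 2, Taxon 5, and Taxon 7 — a synapomorphy uniting that clade.
Most parsimonious ingroup topology: ((Taxon 7,(Taxon 2,Taxon 5)),Taxon 9).
Taxon 2 and Taxon 5 share a more recent common ancestor with each other than either does with Taxon 7, so Taxon 7 is the least closely related of the three.

Taxon 7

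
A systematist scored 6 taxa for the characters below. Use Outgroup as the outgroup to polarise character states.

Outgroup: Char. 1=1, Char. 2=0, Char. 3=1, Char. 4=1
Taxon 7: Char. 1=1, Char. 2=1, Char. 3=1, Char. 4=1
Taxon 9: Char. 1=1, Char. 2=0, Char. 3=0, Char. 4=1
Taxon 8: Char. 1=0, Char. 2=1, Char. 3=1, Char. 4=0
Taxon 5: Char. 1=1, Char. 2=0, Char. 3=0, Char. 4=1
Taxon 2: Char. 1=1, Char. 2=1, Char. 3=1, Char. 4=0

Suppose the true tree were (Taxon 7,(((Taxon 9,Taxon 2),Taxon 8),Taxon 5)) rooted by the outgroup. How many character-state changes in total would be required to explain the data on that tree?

8

Map each character onto (Taxon 7,(((Taxon 9,Taxon 2),Taxon 8),Taxon 5)) (rooted by Outgroup) and count the minimum state changes it requires (Fitch parsimony):
Char. 1: 1; Char. 2: 3; Char. 3: 2; Char. 4: 2.
Total tree length = 8.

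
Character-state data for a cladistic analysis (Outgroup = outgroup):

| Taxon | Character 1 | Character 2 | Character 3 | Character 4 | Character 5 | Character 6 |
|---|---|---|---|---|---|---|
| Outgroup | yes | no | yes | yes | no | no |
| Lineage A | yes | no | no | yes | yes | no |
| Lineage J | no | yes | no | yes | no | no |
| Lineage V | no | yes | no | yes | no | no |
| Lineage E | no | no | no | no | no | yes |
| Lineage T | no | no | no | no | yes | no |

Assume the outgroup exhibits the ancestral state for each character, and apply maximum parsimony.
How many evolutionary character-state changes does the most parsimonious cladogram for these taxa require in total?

7

Character polarity is set by the outgroup: the derived state is whichever differs from the outgroup's state, so for Character 1, Character 3, Character 4 the derived state is 'no', and for the remaining characters it is 'yes'.
Only Lineage E, Lineage J, Lineage T, and Lineage V show the derived state 'no' for Character 1, supporting them as a clade.
Character 2 (derived state 'yes') is shared by Lineage J and Lineage V — a synapomorphy uniting that clade.
All ingroup taxa share the derived state 'no' for Character 3; it defines the ingroup but does not resolve relationships within it.
Character 4: derived state 'no' in Lineage E and Lineage T only — synapomorphy for {Lineage E, Lineage T}.
Character 5 (state 'yes') occurs in Lineage A and Lineage T but conflicts with the nesting implied by the other characters — most parsimoniously interpreted as homoplasy.
Character 6 (derived state 'yes') is unique to Lineage E (autapomorphy; uninformative for grouping).
Most parsimonious ingroup topology: (Lineage A,((Lineage J,Lineage V),(Lineage E,Lineage T))).
Changes per character on this tree: Character 1: 1; Character 2: 1; Character 3: 1; Character 4: 1; Character 5: 2; Character 6: 1.
Total = 7.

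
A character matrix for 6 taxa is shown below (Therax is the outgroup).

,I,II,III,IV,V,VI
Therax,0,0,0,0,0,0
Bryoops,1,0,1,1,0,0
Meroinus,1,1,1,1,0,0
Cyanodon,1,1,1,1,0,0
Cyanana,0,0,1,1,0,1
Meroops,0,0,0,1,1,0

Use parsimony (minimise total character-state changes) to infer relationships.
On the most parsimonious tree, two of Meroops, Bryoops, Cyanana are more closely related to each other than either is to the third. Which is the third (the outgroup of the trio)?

Meroops

The outgroup has state '0' for every character, so '1' is the derived state throughout.
I: derived state '1' in Bryoops, Cyanodon, and Meroinus only — synapomorphy for {Bryoops, Cyanodon, Meroinus}.
II: derived state '1' in Cyanodon and Meroinus only — synapomorphy for {Cyanodon, Meroinus}.
III (derived state '1') is shared by Bryoops, Cyanana, Cyanodon, and Meroinus — a synapomorphy uniting that clade.
All ingroup taxa share the derived state '1' for IV; it defines the ingroup but does not resolve relationships within it.
V (derived state '1') is unique to Meroops (autapomorphy; uninformative for grouping).
VI: derived state '1' in Cyanana only — an autapomorphy, so it tells us nothing about relationships among taxa.
Most parsimonious ingroup topology: (((Bryoops,(Meroinus,Cyanodon)),Cyanana),Meroops).
Cyanana and Bryoops share a more recent common ancestor with each other than either does with Meroops, so Meroops is the least closely related of the three.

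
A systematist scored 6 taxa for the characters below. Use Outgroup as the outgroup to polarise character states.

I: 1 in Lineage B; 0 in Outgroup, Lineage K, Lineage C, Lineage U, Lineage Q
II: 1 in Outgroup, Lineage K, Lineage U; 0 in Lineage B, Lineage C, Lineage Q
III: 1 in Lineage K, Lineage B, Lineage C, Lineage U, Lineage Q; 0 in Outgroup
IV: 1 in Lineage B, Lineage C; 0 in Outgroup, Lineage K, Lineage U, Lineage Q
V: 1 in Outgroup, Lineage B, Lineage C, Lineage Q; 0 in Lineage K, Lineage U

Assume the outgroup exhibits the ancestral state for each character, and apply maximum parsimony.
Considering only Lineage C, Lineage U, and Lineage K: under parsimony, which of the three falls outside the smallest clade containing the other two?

Character polarity is set by the outgroup: the derived state is whichever differs from the outgroup's state, so for II, V the derived state is '0', and for the remaining characters it is '1'.
I: derived state '1' in Lineage B only — an autapomorphy, so it tells us nothing about relationships among taxa.
II (derived state '0') is shared by Lineage B, Lineage C, and Lineage Q — a synapomorphy uniting that clade.
All ingroup taxa share the derived state '1' for III; it defines the ingroup but does not resolve relationships within it.
IV (derived state '1') is shared by Lineage B and Lineage C — a synapomorphy uniting that clade.
V (derived state '0') is shared by Lineage K and Lineage U — a synapomorphy uniting that clade.
Most parsimonious ingroup topology: ((Lineage K,Lineage U),((Lineage B,Lineage C),Lineage Q)).
Lineage U and Lineage K share a more recent common ancestor with each other than either does with Lineage C, so Lineage C is the least closely related of the three.

Lineage C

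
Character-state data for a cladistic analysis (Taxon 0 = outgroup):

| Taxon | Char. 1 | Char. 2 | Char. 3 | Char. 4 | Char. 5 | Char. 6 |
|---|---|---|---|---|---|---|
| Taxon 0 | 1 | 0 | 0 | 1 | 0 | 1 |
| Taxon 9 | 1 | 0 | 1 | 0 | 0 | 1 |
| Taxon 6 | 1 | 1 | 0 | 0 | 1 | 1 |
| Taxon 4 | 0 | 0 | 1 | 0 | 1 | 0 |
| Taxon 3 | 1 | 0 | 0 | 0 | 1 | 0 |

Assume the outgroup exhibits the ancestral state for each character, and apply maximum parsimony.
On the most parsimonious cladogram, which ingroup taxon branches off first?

Character polarity is set by the outgroup: the derived state is whichever differs from the outgroup's state, so for Char. 1, Char. 4, Char. 6 the derived state is '0', and for the remaining characters it is '1'.
Char. 1: derived state '0' in Taxon 4 only — an autapomorphy, so it tells us nothing about relationships among taxa.
Char. 2 (derived state '1') is unique to Taxon 6 (autapomorphy; uninformative for grouping).
Char. 3 (state '1') occurs in Taxon 4 and Taxon 9 but conflicts with the nesting implied by the other characters — most parsimoniously interpreted as homoplasy.
All ingroup taxa share the derived state '0' for Char. 4; it defines the ingroup but does not resolve relationships within it.
Char. 5: derived state '1' in Taxon 3, Taxon 4, and Taxon 6 only — synapomorphy for {Taxon 3, Taxon 4, Taxon 6}.
Char. 6 (derived state '0') is shared by Taxon 3 and Taxon 4 — a synapomorphy uniting that clade.
Most parsimonious ingroup topology: (Taxon 9,(Taxon 6,(Taxon 4,Taxon 3))).
Taxon 9 is sister to the clade containing all other ingroup taxa, so it is the earliest-diverging (most basal) ingroup lineage.

Taxon 9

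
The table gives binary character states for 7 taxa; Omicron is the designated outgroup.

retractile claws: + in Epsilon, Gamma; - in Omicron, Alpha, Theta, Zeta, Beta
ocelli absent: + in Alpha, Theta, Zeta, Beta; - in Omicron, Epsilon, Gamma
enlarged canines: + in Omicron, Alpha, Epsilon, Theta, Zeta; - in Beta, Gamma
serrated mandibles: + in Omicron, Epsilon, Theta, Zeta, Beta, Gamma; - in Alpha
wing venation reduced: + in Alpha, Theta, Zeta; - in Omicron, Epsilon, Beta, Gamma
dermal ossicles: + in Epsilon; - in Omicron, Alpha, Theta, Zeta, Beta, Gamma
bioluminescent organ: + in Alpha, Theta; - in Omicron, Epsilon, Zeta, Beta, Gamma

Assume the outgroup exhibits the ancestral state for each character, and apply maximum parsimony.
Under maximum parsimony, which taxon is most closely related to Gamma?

Epsilon

Character polarity is set by the outgroup: the derived state is whichever differs from the outgroup's state, so for enlarged canines, serrated mandibles the derived state is '-', and for the remaining characters it is '+'.
Only Epsilon and Gamma show the derived state '+' for retractile claws, supporting them as a clade.
ocelli absent: derived state '+' in Alpha, Beta, Theta, and Zeta only — synapomorphy for {Alpha, Beta, Theta, Zeta}.
enlarged canines (state '-') occurs in Beta and Gamma but conflicts with the nesting implied by the other characters — most parsimoniously interpreted as homoplasy.
serrated mandibles (derived state '-') is unique to Alpha (autapomorphy; uninformative for grouping).
Only Alpha, Theta, and Zeta show the derived state '+' for wing venation reduced, supporting them as a clade.
dermal ossicles: derived state '+' in Epsilon only — an autapomorphy, so it tells us nothing about relationships among taxa.
bioluminescent organ: derived state '+' in Alpha and Theta only — synapomorphy for {Alpha, Theta}.
Most parsimonious ingroup topology: ((((Alpha,Theta),Zeta),Beta),(Epsilon,Gamma)).
Gamma and Epsilon form a cherry on this tree, so they are sister taxa.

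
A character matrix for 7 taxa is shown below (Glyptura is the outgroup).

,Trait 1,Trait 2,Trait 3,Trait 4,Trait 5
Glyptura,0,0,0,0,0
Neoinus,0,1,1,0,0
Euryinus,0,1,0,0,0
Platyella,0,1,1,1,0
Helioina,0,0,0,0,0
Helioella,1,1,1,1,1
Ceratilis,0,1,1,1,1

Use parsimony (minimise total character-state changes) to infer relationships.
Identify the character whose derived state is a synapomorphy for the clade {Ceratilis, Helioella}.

Trait 5

The outgroup has state '0' for every character, so '1' is the derived state throughout.
Trait 1 (derived state '1') is unique to Helioella (autapomorphy; uninformative for grouping).
Only Ceratilis, Euryinus, Helioella, Neoinus, and Platyella show the derived state '1' for Trait 2, supporting them as a clade.
Trait 3 (derived state '1') is shared by Ceratilis, Helioella, Neoinus, and Platyella — a synapomorphy uniting that clade.
Trait 4: derived state '1' in Ceratilis, Helioella, and Platyella only — synapomorphy for {Ceratilis, Helioella, Platyella}.
Only Ceratilis and Helioella show the derived state '1' for Trait 5, supporting them as a clade.
Most parsimonious ingroup topology: (((((Ceratilis,Helioella),Platyella),Neoinus),Euryinus),Helioina).
The clade {Ceratilis, Helioella} is supported by Trait 5: its derived state '1' occurs in exactly those taxa and in no other taxon (including the outgroup).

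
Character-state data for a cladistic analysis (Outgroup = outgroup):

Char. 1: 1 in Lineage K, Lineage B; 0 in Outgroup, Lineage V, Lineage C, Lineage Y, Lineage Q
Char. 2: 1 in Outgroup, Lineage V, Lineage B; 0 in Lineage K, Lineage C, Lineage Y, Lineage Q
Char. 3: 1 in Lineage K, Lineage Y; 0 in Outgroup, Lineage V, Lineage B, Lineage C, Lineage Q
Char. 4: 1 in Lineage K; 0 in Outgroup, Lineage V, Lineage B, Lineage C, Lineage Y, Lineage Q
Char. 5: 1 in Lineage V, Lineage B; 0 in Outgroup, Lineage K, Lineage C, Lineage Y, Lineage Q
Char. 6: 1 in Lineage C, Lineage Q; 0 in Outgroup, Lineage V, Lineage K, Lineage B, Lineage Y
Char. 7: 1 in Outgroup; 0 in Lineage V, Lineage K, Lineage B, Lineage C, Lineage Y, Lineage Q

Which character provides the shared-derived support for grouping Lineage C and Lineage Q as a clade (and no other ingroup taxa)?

Character polarity is set by the outgroup: the derived state is whichever differs from the outgroup's state, so for Char. 2, Char. 7 the derived state is '0', and for the remaining characters it is '1'.
Char. 1 (state '1') occurs in Lineage B and Lineage K but conflicts with the nesting implied by the other characters — most parsimoniously interpreted as homoplasy.
Char. 2 (derived state '0') is shared by Lineage C, Lineage K, Lineage Q, and Lineage Y — a synapomorphy uniting that clade.
Char. 3: derived state '1' in Lineage K and Lineage Y only — synapomorphy for {Lineage K, Lineage Y}.
Char. 4 (derived state '1') is unique to Lineage K (autapomorphy; uninformative for grouping).
Char. 5: derived state '1' in Lineage B and Lineage V only — synapomorphy for {Lineage B, Lineage V}.
Char. 6: derived state '1' in Lineage C and Lineage Q only — synapomorphy for {Lineage C, Lineage Q}.
Char. 7 (derived state '0') is shared by all ingroup taxa — unites the whole ingroup.
Most parsimonious ingroup topology: ((Lineage V,Lineage B),((Lineage K,Lineage Y),(Lineage C,Lineage Q))).
The clade {Lineage C, Lineage Q} is supported by Char. 6: its derived state '1' occurs in exactly those taxa and in no other taxon (including the outgroup).

Char. 6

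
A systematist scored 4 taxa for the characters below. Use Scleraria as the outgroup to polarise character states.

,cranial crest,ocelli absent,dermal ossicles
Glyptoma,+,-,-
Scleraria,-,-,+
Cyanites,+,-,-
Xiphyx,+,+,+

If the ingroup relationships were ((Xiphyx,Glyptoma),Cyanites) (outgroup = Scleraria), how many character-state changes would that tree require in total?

4

Map each character onto ((Xiphyx,Glyptoma),Cyanites) (rooted by Scleraria) and count the minimum state changes it requires (Fitch parsimony):
cranial crest: 1; ocelli absent: 1; dermal ossicles: 2.
Total tree length = 4.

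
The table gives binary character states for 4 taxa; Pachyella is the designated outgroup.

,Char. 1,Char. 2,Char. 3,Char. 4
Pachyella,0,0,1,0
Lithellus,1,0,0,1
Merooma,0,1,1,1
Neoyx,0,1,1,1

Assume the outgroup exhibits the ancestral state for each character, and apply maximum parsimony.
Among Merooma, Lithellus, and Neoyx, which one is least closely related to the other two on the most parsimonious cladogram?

Character polarity is set by the outgroup: the derived state is whichever differs from the outgroup's state, so for Char. 3 the derived state is '0', and for the remaining characters it is '1'.
Char. 1 (derived state '1') is unique to Lithellus (autapomorphy; uninformative for grouping).
Only Merooma and Neoyx show the derived state '1' for Char. 2, supporting them as a clade.
Char. 3 (derived state '0') is unique to Lithellus (autapomorphy; uninformative for grouping).
Char. 4 (derived state '1') is shared by all ingroup taxa — unites the whole ingroup.
Most parsimonious ingroup topology: (Lithellus,(Merooma,Neoyx)).
Neoyx and Merooma share a more recent common ancestor with each other than either does with Lithellus, so Lithellus is the least closely related of the three.

Lithellus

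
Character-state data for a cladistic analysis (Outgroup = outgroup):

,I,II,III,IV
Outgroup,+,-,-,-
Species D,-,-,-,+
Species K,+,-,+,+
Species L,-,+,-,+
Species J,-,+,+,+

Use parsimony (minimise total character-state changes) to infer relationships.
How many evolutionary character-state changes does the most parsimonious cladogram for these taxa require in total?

5

Character polarity is set by the outgroup: the derived state is whichever differs from the outgroup's state, so for I the derived state is '-', and for the remaining characters it is '+'.
I (derived state '-') is shared by Species D, Species J, and Species L — a synapomorphy uniting that clade.
Only Species J and Species L show the derived state '+' for II, supporting them as a clade.
III (state '+') occurs in Species J and Species K but conflicts with the nesting implied by the other characters — most parsimoniously interpreted as homoplasy.
All ingroup taxa share the derived state '+' for IV; it defines the ingroup but does not resolve relationships within it.
Most parsimonious ingroup topology: ((Species D,(Species L,Species J)),Species K).
Changes per character on this tree: I: 1; II: 1; III: 2; IV: 1.
Total = 5.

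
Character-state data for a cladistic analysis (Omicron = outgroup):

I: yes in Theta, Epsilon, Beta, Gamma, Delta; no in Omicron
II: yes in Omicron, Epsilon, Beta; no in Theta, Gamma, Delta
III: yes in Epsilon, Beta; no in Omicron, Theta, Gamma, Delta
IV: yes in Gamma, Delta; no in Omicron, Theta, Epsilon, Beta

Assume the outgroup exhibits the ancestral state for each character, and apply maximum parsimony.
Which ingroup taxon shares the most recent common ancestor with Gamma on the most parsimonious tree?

Delta

Character polarity is set by the outgroup: the derived state is whichever differs from the outgroup's state, so for II the derived state is 'no', and for the remaining characters it is 'yes'.
I (derived state 'yes') is shared by all ingroup taxa — unites the whole ingroup.
II: derived state 'no' in Delta, Gamma, and Theta only — synapomorphy for {Delta, Gamma, Theta}.
Only Beta and Epsilon show the derived state 'yes' for III, supporting them as a clade.
IV (derived state 'yes') is shared by Delta and Gamma — a synapomorphy uniting that clade.
Most parsimonious ingroup topology: ((Theta,(Gamma,Delta)),(Epsilon,Beta)).
Gamma and Delta form a cherry on this tree, so they are sister taxa.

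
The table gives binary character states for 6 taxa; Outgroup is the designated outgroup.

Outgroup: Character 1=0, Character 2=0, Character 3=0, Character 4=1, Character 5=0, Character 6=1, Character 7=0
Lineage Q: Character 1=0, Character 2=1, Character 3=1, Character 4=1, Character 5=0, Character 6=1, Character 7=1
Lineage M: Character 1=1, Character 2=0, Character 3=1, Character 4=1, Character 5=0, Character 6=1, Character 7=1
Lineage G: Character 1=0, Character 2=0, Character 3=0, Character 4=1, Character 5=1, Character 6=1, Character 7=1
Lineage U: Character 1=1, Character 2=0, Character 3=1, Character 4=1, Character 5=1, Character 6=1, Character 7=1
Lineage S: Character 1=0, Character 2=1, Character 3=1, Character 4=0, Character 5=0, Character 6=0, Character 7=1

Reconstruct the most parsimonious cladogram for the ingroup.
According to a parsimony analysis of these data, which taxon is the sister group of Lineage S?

Character polarity is set by the outgroup: the derived state is whichever differs from the outgroup's state, so for Character 4, Character 6 the derived state is '0', and for the remaining characters it is '1'.
Only Lineage M and Lineage U show the derived state '1' for Character 1, supporting them as a clade.
Only Lineage Q and Lineage S show the derived state '1' for Character 2, supporting them as a clade.
Only Lineage M, Lineage Q, Lineage S, and Lineage U show the derived state '1' for Character 3, supporting them as a clade.
Character 4 (derived state '0') is unique to Lineage S (autapomorphy; uninformative for grouping).
Character 5 (state '1') occurs in Lineage G and Lineage U but conflicts with the nesting implied by the other characters — most parsimoniously interpreted as homoplasy.
Character 6 (derived state '0') is unique to Lineage S (autapomorphy; uninformative for grouping).
Character 7 (derived state '1') is shared by all ingroup taxa — unites the whole ingroup.
Most parsimonious ingroup topology: (((Lineage Q,Lineage S),(Lineage M,Lineage U)),Lineage G).
Lineage S and Lineage Q form a cherry on this tree, so they are sister taxa.

Lineage Q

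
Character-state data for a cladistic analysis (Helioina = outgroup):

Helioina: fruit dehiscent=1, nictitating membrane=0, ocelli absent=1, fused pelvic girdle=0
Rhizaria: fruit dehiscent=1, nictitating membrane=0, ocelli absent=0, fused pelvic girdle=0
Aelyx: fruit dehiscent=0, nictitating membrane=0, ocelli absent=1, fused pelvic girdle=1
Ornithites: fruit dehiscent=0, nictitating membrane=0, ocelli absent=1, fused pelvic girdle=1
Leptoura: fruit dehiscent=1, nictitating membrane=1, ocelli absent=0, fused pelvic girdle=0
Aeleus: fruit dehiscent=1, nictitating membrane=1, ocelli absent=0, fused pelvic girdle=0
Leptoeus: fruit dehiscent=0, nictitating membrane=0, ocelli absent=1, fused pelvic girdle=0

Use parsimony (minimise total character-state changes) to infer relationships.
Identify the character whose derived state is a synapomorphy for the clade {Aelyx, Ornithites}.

fused pelvic girdle

Character polarity is set by the outgroup: the derived state is whichever differs from the outgroup's state, so for fruit dehiscent, ocelli absent the derived state is '0', and for the remaining characters it is '1'.
fruit dehiscent: derived state '0' in Aelyx, Leptoeus, and Ornithites only — synapomorphy for {Aelyx, Leptoeus, Ornithites}.
nictitating membrane: derived state '1' in Aeleus and Leptoura only — synapomorphy for {Aeleus, Leptoura}.
Only Aeleus, Leptoura, and Rhizaria show the derived state '0' for ocelli absent, supporting them as a clade.
fused pelvic girdle: derived state '1' in Aelyx and Ornithites only — synapomorphy for {Aelyx, Ornithites}.
Most parsimonious ingroup topology: ((Rhizaria,(Leptoura,Aeleus)),((Aelyx,Ornithites),Leptoeus)).
The clade {Aelyx, Ornithites} is supported by fused pelvic girdle: its derived state '1' occurs in exactly those taxa and in no other taxon (including the outgroup).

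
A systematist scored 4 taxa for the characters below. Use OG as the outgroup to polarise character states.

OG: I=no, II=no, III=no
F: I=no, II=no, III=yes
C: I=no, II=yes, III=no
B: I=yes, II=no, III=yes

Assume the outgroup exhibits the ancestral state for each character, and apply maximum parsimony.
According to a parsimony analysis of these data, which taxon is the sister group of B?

F

The outgroup has state 'no' for every character, so 'yes' is the derived state throughout.
I (derived state 'yes') is unique to B (autapomorphy; uninformative for grouping).
II: derived state 'yes' in C only — an autapomorphy, so it tells us nothing about relationships among taxa.
III (derived state 'yes') is shared by B and F — a synapomorphy uniting that clade.
Most parsimonious ingroup topology: ((F,B),C).
B and F form a cherry on this tree, so they are sister taxa.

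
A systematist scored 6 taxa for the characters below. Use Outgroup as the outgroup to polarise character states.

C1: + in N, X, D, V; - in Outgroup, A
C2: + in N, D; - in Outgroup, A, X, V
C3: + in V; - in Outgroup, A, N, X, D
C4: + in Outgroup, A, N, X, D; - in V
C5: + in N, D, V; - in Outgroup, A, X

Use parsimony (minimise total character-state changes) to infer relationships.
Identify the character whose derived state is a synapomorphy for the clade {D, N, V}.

C5

Character polarity is set by the outgroup: the derived state is whichever differs from the outgroup's state, so for C4 the derived state is '-', and for the remaining characters it is '+'.
C1 (derived state '+') is shared by D, N, V, and X — a synapomorphy uniting that clade.
C2 (derived state '+') is shared by D and N — a synapomorphy uniting that clade.
C3 (derived state '+') is unique to V (autapomorphy; uninformative for grouping).
C4: derived state '-' in V only — an autapomorphy, so it tells us nothing about relationships among taxa.
C5: derived state '+' in D, N, and V only — synapomorphy for {D, N, V}.
Most parsimonious ingroup topology: (A,(((N,D),V),X)).
The clade {D, N, V} is supported by C5: its derived state '+' occurs in exactly those taxa and in no other taxon (including the outgroup).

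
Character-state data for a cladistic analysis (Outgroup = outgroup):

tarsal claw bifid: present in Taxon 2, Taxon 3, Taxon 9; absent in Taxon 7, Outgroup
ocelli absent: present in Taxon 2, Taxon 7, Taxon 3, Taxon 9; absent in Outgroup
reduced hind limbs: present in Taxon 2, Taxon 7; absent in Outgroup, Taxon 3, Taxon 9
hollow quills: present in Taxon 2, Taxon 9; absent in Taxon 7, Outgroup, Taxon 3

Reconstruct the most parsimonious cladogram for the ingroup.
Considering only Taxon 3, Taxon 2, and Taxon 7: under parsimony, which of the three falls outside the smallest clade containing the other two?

The outgroup has state 'absent' for every character, so 'present' is the derived state throughout.
tarsal claw bifid: derived state 'present' in Taxon 2, Taxon 3, and Taxon 9 only — synapomorphy for {Taxon 2, Taxon 3, Taxon 9}.
ocelli absent (derived state 'present') is shared by all ingroup taxa — unites the whole ingroup.
reduced hind limbs groups Taxon 2 and Taxon 7, which is incompatible with the clades supported by the remaining characters; treating it as convergent (homoplasy) costs fewer steps than any alternative tree.
hollow quills: derived state 'present' in Taxon 2 and Taxon 9 only — synapomorphy for {Taxon 2, Taxon 9}.
Most parsimonious ingroup topology: ((Taxon 3,(Taxon 9,Taxon 2)),Taxon 7).
Taxon 3 and Taxon 2 share a more recent common ancestor with each other than either does with Taxon 7, so Taxon 7 is the least closely related of the three.

Taxon 7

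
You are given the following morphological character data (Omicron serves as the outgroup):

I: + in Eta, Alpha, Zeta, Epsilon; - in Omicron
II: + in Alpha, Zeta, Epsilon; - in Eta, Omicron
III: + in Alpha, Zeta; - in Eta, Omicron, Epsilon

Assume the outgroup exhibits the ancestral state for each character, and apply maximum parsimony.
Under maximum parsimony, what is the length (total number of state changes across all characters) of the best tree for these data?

The outgroup has state '-' for every character, so '+' is the derived state throughout.
All ingroup taxa share the derived state '+' for I; it defines the ingroup but does not resolve relationships within it.
Only Alpha, Epsilon, and Zeta show the derived state '+' for II, supporting them as a clade.
III: derived state '+' in Alpha and Zeta only — synapomorphy for {Alpha, Zeta}.
Most parsimonious ingroup topology: ((Epsilon,(Zeta,Alpha)),Eta).
Changes per character on this tree: I: 1; II: 1; III: 1.
Total = 3.

3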